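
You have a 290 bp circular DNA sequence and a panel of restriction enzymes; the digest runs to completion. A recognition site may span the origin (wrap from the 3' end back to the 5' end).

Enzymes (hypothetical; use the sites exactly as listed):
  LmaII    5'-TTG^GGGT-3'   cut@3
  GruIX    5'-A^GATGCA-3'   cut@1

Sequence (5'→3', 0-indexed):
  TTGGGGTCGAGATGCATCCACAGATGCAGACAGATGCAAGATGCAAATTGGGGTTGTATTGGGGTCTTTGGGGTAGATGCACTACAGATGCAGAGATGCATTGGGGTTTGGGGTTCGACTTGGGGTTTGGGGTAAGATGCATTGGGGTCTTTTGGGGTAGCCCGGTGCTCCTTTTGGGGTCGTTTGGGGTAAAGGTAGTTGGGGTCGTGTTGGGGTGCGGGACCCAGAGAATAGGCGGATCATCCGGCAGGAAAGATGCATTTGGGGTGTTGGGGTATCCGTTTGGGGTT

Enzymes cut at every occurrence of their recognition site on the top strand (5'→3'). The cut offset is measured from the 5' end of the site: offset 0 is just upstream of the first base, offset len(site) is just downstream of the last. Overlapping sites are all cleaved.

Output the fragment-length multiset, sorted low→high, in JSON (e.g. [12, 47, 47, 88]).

[5,6,7,7,7,7,8,8,8,9,9,9,10,10,10,10,11,11,11,11,12,12,13,15,22,42]

Per-enzyme occurrences:
  LmaII TTGGGGT/3: at [0, 47, 58, 67, 100, 107, 119, 126, 141, 151, 173, 183, 198, 209, 261, 269, 282] ⇒ [3, 50, 61, 70, 103, 110, 122, 129, 144, 154, 176, 186, 201, 212, 264, 272, 285]
  GruIX AGATGCA/1: at [9, 21, 31, 38, 74, 85, 93, 134, 253] ⇒ [10, 22, 32, 39, 75, 86, 94, 135, 254]

All cut coordinates (distinct, sorted): [3, 10, 22, 32, 39, 50, 61, 70, 75, 86, 94, 103, 110, 122, 129, 135, 144, 154, 176, 186, 201, 212, 254, 264, 272, 285]

Fragment lengths:
  3→10: 7 bp
  10→22: 12 bp
  22→32: 10 bp
  32→39: 7 bp
  39→50: 11 bp
  50→61: 11 bp
  61→70: 9 bp
  70→75: 5 bp
  75→86: 11 bp
  86→94: 8 bp
  94→103: 9 bp
  103→110: 7 bp
  110→122: 12 bp
  122→129: 7 bp
  129→135: 6 bp
  135→144: 9 bp
  144→154: 10 bp
  154→176: 22 bp
  176→186: 10 bp
  186→201: 15 bp
  201→212: 11 bp
  212→254: 42 bp
  254→264: 10 bp
  264→272: 8 bp
  272→285: 13 bp
  285→3 (wrap): 290-285+3 = 8 bp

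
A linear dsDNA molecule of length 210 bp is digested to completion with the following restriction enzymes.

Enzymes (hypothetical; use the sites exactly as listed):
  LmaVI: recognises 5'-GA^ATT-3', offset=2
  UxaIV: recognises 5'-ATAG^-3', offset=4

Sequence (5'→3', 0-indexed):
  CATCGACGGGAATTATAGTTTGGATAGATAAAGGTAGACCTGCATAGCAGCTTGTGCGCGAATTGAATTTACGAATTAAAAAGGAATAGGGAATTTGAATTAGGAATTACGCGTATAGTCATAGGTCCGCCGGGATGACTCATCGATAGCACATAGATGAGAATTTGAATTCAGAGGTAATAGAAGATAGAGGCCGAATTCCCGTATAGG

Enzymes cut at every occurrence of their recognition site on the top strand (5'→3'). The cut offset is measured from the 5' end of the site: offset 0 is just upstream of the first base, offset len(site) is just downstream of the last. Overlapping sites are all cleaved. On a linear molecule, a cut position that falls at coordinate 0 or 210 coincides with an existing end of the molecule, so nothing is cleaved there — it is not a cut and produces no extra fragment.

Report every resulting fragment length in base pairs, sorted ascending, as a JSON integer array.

[1,3,5,6,6,6,6,7,7,7,7,7,8,9,11,12,13,14,15,15,20,25]

Site scan:
  LmaVI (GAATT, off=2): starts [9, 59, 64, 72, 90, 96, 103, 160, 166, 195] → cuts [11, 61, 66, 74, 92, 98, 105, 162, 168, 197]
  UxaIV (ATAG, off=4): starts [14, 23, 43, 85, 114, 120, 145, 152, 179, 186, 205] → cuts [18, 27, 47, 89, 118, 124, 149, 156, 183, 190, 209]

All cut coordinates (distinct, sorted): [11, 18, 27, 47, 61, 66, 74, 89, 92, 98, 105, 118, 124, 149, 156, 162, 168, 183, 190, 197, 209]

Fragments:
  [0,11): 11 bp
  [11,18): 7 bp
  [18,27): 9 bp
  [27,47): 20 bp
  [47,61): 14 bp
  [61,66): 5 bp
  [66,74): 8 bp
  [74,89): 15 bp
  [89,92): 3 bp
  [92,98): 6 bp
  [98,105): 7 bp
  [105,118): 13 bp
  [118,124): 6 bp
  [124,149): 25 bp
  [149,156): 7 bp
  [156,162): 6 bp
  [162,168): 6 bp
  [168,183): 15 bp
  [183,190): 7 bp
  [190,197): 7 bp
  [197,209): 12 bp
  [209,210): 1 bp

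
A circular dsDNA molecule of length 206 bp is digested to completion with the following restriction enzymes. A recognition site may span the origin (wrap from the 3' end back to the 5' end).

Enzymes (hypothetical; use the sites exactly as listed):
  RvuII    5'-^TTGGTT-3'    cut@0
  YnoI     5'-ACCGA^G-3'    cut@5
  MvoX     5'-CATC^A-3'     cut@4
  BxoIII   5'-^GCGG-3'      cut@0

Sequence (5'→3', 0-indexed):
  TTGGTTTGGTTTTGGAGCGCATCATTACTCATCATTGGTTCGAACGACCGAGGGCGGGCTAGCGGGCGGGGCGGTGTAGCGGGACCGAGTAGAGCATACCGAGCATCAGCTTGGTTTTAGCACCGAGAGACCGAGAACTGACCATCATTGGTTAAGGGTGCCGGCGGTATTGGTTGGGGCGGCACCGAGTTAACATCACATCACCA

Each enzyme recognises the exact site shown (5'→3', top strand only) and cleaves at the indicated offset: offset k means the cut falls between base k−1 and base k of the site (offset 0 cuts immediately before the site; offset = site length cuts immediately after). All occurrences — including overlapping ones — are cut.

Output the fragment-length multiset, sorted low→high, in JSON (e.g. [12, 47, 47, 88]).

[1,1,2,3,4,4,5,5,5,5,6,8,8,8,9,9,10,10,10,12,14,16,16,17,18]

Site scan:
  RvuII (TTGGTT, off=0): starts [0, 5, 34, 110, 147, 169] → cuts [0, 5, 34, 110, 147, 169]
  YnoI (ACCGAG, off=5): starts [46, 83, 97, 121, 129, 183] → cuts [51, 88, 102, 126, 134, 188]
  MvoX (CATCA, off=4): starts [19, 29, 103, 142, 193, 198] → cuts [23, 33, 107, 146, 197, 202]
  BxoIII (GCGG, off=0): starts [53, 61, 65, 70, 78, 163, 178] → cuts [53, 61, 65, 70, 78, 163, 178]

All cut coordinates (distinct, sorted): [0, 5, 23, 33, 34, 51, 53, 61, 65, 70, 78, 88, 102, 107, 110, 126, 134, 146, 147, 163, 169, 178, 188, 197, 202]

Fragment lengths:
  0→5: 5 bp
  5→23: 18 bp
  23→33: 10 bp
  33→34: 1 bp
  34→51: 17 bp
  51→53: 2 bp
  53→61: 8 bp
  61→65: 4 bp
  65→70: 5 bp
  70→78: 8 bp
  78→88: 10 bp
  88→102: 14 bp
  102→107: 5 bp
  107→110: 3 bp
  110→126: 16 bp
  126→134: 8 bp
  134→146: 12 bp
  146→147: 1 bp
  147→163: 16 bp
  163→169: 6 bp
  169→178: 9 bp
  178→188: 10 bp
  188→197: 9 bp
  197→202: 5 bp
  202→0 (wrap): 206-202+0 = 4 bp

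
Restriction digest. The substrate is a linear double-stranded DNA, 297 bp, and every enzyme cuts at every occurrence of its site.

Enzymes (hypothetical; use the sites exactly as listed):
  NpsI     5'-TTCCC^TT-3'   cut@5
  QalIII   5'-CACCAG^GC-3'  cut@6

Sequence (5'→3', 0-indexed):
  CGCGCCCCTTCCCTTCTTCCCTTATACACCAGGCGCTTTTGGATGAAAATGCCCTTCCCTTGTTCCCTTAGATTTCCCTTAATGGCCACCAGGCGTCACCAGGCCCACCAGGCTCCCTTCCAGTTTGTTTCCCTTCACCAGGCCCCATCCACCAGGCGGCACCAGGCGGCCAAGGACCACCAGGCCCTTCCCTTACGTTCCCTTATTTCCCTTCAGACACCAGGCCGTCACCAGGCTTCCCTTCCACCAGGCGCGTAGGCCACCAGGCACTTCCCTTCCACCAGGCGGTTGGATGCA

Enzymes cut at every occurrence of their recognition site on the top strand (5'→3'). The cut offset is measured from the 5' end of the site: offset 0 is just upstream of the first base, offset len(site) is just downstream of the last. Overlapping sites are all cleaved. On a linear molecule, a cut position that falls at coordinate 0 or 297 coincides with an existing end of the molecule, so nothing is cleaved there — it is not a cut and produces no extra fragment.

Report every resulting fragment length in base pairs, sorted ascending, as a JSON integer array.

Scan for sites:
  NpsI (TTCCCTT, off=5): starts [8, 16, 54, 62, 73, 128, 187, 197, 206, 236, 270] → cuts [13, 21, 59, 67, 78, 133, 192, 202, 211, 241, 275]
  QalIII (CACCAGGC, off=6): starts [26, 86, 96, 105, 135, 149, 159, 177, 217, 228, 244, 260, 278] → cuts [32, 92, 102, 111, 141, 155, 165, 183, 223, 234, 250, 266, 284]

Pooled cuts: [13, 21, 32, 59, 67, 78, 92, 102, 111, 133, 141, 155, 165, 183, 192, 202, 211, 223, 234, 241, 250, 266, 275, 284]

Fragments:
  [0,13): 13 bp
  [13,21): 8 bp
  [21,32): 11 bp
  [32,59): 27 bp
  [59,67): 8 bp
  [67,78): 11 bp
  [78,92): 14 bp
  [92,102): 10 bp
  [102,111): 9 bp
  [111,133): 22 bp
  [133,141): 8 bp
  [141,155): 14 bp
  [155,165): 10 bp
  [165,183): 18 bp
  [183,192): 9 bp
  [192,202): 10 bp
  [202,211): 9 bp
  [211,223): 12 bp
  [223,234): 11 bp
  [234,241): 7 bp
  [241,250): 9 bp
  [250,266): 16 bp
  [266,275): 9 bp
  [275,284): 9 bp
  [284,297): 13 bp

[7,8,8,8,9,9,9,9,9,9,10,10,10,11,11,11,12,13,13,14,14,16,18,22,27]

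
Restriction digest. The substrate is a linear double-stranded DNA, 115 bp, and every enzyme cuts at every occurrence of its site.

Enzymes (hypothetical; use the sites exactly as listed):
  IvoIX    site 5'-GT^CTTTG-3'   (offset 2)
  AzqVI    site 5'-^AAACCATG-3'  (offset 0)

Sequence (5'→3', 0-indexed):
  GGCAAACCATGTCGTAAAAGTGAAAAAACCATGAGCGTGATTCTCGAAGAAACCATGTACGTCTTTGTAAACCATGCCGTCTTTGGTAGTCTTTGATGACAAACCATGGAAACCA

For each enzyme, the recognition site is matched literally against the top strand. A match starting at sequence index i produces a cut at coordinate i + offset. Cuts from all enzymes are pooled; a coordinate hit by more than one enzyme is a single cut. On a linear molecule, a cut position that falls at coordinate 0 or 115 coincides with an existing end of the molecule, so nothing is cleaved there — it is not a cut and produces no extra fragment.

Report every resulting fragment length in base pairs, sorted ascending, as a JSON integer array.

[3,6,10,10,12,13,15,22,24]

Scan for sites:
  IvoIX GTCTTTG/2: at [60, 78, 88] ⇒ [62, 80, 90]
  AzqVI AAACCATG/0: at [3, 25, 49, 68, 100] ⇒ [3, 25, 49, 68, 100]

All cut coordinates (distinct, sorted): [3, 25, 49, 62, 68, 80, 90, 100]

Fragment lengths:
  [0,3): 3 bp
  [3,25): 22 bp
  [25,49): 24 bp
  [49,62): 13 bp
  [62,68): 6 bp
  [68,80): 12 bp
  [80,90): 10 bp
  [90,100): 10 bp
  [100,115): 15 bp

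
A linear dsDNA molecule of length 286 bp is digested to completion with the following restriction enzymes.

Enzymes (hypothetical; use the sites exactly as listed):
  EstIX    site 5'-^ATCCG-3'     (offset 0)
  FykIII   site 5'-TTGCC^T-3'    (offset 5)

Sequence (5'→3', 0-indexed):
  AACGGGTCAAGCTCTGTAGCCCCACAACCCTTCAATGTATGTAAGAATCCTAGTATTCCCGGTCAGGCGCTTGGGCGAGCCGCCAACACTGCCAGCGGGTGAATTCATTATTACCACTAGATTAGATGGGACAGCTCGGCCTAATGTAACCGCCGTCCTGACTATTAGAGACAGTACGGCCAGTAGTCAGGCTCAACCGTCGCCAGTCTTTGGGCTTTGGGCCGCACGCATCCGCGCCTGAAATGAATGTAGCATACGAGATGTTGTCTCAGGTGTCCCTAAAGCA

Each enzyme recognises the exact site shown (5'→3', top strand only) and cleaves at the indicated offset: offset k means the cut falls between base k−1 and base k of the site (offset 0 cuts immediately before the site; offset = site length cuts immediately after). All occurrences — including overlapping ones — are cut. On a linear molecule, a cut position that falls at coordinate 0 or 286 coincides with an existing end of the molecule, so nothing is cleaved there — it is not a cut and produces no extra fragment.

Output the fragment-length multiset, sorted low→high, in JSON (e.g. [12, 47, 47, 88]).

Per-enzyme occurrences:
  EstIX ATCCG/0: at [229] ⇒ [229]
  FykIII (TTGCCT, off=5): no sites

All cut coordinates (distinct, sorted): [229]

Fragment lengths:
  [0,229): 229 bp
  [229,286): 57 bp

[57,229]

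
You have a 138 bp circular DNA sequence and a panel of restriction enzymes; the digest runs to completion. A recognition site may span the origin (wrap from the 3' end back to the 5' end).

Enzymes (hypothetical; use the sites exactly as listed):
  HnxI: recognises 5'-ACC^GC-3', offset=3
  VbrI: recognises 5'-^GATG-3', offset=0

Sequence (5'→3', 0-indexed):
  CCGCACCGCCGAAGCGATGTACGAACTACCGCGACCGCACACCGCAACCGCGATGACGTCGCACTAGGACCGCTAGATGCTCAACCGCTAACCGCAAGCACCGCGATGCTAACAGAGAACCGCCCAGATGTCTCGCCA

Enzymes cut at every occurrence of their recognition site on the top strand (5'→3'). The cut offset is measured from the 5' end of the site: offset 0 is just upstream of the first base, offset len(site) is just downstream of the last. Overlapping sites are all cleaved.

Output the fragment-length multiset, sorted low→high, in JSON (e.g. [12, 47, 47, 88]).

[2,2,4,5,5,6,6,7,7,8,9,11,14,15,17,20]

Site scan:
  HnxI (ACCGC, off=3): starts [4, 27, 33, 40, 46, 68, 83, 90, 99, 118, 137] → cuts [2, 7, 30, 36, 43, 49, 71, 86, 93, 102, 121]
  VbrI (GATG, off=0): starts [15, 51, 75, 104, 126] → cuts [15, 51, 75, 104, 126]

Pooled cuts: [2, 7, 15, 30, 36, 43, 49, 51, 71, 75, 86, 93, 102, 104, 121, 126]

Fragment lengths:
  2→7: 5 bp
  7→15: 8 bp
  15→30: 15 bp
  30→36: 6 bp
  36→43: 7 bp
  43→49: 6 bp
  49→51: 2 bp
  51→71: 20 bp
  71→75: 4 bp
  75→86: 11 bp
  86→93: 7 bp
  93→102: 9 bp
  102→104: 2 bp
  104→121: 17 bp
  121→126: 5 bp
  126→2 (wrap): 138-126+2 = 14 bp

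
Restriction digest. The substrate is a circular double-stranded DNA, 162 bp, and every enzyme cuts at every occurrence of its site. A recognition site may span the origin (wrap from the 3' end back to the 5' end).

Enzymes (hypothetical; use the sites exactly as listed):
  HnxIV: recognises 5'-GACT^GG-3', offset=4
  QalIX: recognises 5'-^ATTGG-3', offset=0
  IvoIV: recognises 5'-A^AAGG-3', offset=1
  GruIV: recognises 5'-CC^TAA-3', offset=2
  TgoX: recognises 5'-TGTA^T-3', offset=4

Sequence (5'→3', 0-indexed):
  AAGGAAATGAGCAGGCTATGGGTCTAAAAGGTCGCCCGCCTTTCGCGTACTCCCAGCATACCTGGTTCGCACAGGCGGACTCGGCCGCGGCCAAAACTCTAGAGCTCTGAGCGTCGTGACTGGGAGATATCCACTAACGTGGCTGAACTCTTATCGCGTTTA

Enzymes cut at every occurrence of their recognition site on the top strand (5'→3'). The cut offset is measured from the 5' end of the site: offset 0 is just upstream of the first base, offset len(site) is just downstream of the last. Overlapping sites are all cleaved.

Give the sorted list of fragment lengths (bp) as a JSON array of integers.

[27,41,94]

Scan for sites:
  HnxIV GACTGG/4: at [117] ⇒ [121]
  QalIX (ATTGG, off=0): no sites
  IvoIV AAAGG/1: at [26, 161] ⇒ [0, 27]
  GruIV (CCTAA, off=2): no sites
  TgoX (TGTAT, off=4): no sites

All cut coordinates (distinct, sorted): [0, 27, 121]

Fragment lengths:
  0→27: 27 bp
  27→121: 94 bp
  121→0 (wrap): 162-121+0 = 41 bp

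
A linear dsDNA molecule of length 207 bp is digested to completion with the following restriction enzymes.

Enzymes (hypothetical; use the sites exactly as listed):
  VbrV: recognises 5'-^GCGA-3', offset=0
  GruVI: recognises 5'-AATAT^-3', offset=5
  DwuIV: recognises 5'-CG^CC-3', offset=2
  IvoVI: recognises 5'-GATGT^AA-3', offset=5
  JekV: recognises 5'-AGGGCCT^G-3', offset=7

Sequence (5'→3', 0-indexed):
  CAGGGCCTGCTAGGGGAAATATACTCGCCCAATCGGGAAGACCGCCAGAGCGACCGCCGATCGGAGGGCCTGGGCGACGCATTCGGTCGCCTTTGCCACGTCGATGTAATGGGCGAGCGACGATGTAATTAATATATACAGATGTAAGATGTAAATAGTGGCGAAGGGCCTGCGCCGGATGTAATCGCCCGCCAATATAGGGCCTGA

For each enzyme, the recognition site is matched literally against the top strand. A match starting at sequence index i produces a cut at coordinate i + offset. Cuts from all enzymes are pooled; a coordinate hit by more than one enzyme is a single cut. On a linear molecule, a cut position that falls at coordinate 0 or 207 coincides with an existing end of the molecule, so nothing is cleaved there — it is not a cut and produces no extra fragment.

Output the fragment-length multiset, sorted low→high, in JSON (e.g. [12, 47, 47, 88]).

Scan for sites:
  VbrV GCGA/0: at [49, 73, 112, 116, 160] ⇒ [49, 73, 112, 116, 160]
  GruVI AATAT/5: at [17, 130, 193] ⇒ [22, 135, 198]
  DwuIV CGCC/2: at [25, 42, 54, 87, 172, 185, 189] ⇒ [27, 44, 56, 89, 174, 187, 191]
  IvoVI GATGTAA/5: at [102, 121, 140, 147, 177] ⇒ [107, 126, 145, 152, 182]
  JekV AGGGCCTG/7: at [1, 64, 164, 198] ⇒ [8, 71, 171, 205]

All cut coordinates (distinct, sorted): [8, 22, 27, 44, 49, 56, 71, 73, 89, 107, 112, 116, 126, 135, 145, 152, 160, 171, 174, 182, 187, 191, 198, 205]

Fragments:
  [0,8): 8 bp
  [8,22): 14 bp
  [22,27): 5 bp
  [27,44): 17 bp
  [44,49): 5 bp
  [49,56): 7 bp
  [56,71): 15 bp
  [71,73): 2 bp
  [73,89): 16 bp
  [89,107): 18 bp
  [107,112): 5 bp
  [112,116): 4 bp
  [116,126): 10 bp
  [126,135): 9 bp
  [135,145): 10 bp
  [145,152): 7 bp
  [152,160): 8 bp
  [160,171): 11 bp
  [171,174): 3 bp
  [174,182): 8 bp
  [182,187): 5 bp
  [187,191): 4 bp
  [191,198): 7 bp
  [198,205): 7 bp
  [205,207): 2 bp

[2,2,3,4,4,5,5,5,5,7,7,7,7,8,8,8,9,10,10,11,14,15,16,17,18]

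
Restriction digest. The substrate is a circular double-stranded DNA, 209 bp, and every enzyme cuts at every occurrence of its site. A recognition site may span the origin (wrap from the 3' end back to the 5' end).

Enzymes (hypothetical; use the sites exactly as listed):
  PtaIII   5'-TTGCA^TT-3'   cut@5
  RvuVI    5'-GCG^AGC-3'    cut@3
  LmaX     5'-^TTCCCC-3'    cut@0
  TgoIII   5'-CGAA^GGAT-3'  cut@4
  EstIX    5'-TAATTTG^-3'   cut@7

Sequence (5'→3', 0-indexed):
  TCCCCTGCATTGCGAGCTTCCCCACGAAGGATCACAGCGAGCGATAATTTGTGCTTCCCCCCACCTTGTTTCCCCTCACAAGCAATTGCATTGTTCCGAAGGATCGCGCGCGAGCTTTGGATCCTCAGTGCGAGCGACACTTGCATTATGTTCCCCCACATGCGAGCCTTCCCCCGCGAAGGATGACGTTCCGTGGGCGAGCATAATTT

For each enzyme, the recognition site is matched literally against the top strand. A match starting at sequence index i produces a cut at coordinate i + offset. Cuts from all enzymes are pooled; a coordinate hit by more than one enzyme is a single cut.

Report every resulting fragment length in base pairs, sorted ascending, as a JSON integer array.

[3,3,4,5,9,10,11,11,12,12,12,13,14,15,15,19,20,21]

Scan for sites:
  PtaIII TTGCATT/5: at [85, 140] ⇒ [90, 145]
  RvuVI GCGAGC/3: at [11, 36, 109, 129, 161, 196] ⇒ [14, 39, 112, 132, 164, 199]
  LmaX TTCCCC/0: at [17, 54, 69, 150, 168, 208] ⇒ [17, 54, 69, 150, 168, 208]
  TgoIII CGAAGGAT/4: at [24, 96, 176] ⇒ [28, 100, 180]
  EstIX TAATTTG/7: at [44] ⇒ [51]

Pooled cuts: [14, 17, 28, 39, 51, 54, 69, 90, 100, 112, 132, 145, 150, 164, 168, 180, 199, 208]

Fragments:
  14→17: 3 bp
  17→28: 11 bp
  28→39: 11 bp
  39→51: 12 bp
  51→54: 3 bp
  54→69: 15 bp
  69→90: 21 bp
  90→100: 10 bp
  100→112: 12 bp
  112→132: 20 bp
  132→145: 13 bp
  145→150: 5 bp
  150→164: 14 bp
  164→168: 4 bp
  168→180: 12 bp
  180→199: 19 bp
  199→208: 9 bp
  208→14 (wrap): 209-208+14 = 15 bp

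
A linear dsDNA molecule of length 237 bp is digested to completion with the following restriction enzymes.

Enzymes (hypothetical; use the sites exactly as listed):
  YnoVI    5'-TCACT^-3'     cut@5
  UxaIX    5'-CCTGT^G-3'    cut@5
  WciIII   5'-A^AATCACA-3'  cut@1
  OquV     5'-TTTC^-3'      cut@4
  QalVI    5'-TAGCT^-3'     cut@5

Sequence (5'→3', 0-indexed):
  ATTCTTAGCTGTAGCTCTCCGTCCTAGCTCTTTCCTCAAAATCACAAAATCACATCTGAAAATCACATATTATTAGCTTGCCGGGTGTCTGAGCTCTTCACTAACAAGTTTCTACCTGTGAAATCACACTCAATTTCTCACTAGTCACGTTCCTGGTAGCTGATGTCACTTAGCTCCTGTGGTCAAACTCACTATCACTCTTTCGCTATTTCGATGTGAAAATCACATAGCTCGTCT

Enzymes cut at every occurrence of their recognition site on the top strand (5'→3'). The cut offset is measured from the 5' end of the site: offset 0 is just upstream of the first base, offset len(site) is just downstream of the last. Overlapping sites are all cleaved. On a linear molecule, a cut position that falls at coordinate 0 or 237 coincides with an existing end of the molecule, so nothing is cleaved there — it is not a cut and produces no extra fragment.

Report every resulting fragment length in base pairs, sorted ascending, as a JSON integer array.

[2,5,5,5,5,5,5,5,6,6,7,8,8,8,9,10,10,12,13,13,13,16,18,19,24]

Site scan:
  YnoVI (TCACT, off=5): starts [97, 137, 165, 188, 194] → cuts [102, 142, 170, 193, 199]
  UxaIX (CCTGTG, off=5): starts [114, 175] → cuts [119, 180]
  WciIII (AAATCACA, off=1): starts [38, 46, 59, 120, 219] → cuts [39, 47, 60, 121, 220]
  OquV (TTTC, off=4): starts [30, 108, 133, 200, 208] → cuts [34, 112, 137, 204, 212]
  QalVI (TAGCT, off=5): starts [5, 11, 24, 73, 156, 170, 227] → cuts [10, 16, 29, 78, 161, 175, 232]

Pooled cuts: [10, 16, 29, 34, 39, 47, 60, 78, 102, 112, 119, 121, 137, 142, 161, 170, 175, 180, 193, 199, 204, 212, 220, 232]

Fragments:
  [0,10): 10 bp
  [10,16): 6 bp
  [16,29): 13 bp
  [29,34): 5 bp
  [34,39): 5 bp
  [39,47): 8 bp
  [47,60): 13 bp
  [60,78): 18 bp
  [78,102): 24 bp
  [102,112): 10 bp
  [112,119): 7 bp
  [119,121): 2 bp
  [121,137): 16 bp
  [137,142): 5 bp
  [142,161): 19 bp
  [161,170): 9 bp
  [170,175): 5 bp
  [175,180): 5 bp
  [180,193): 13 bp
  [193,199): 6 bp
  [199,204): 5 bp
  [204,212): 8 bp
  [212,220): 8 bp
  [220,232): 12 bp
  [232,237): 5 bp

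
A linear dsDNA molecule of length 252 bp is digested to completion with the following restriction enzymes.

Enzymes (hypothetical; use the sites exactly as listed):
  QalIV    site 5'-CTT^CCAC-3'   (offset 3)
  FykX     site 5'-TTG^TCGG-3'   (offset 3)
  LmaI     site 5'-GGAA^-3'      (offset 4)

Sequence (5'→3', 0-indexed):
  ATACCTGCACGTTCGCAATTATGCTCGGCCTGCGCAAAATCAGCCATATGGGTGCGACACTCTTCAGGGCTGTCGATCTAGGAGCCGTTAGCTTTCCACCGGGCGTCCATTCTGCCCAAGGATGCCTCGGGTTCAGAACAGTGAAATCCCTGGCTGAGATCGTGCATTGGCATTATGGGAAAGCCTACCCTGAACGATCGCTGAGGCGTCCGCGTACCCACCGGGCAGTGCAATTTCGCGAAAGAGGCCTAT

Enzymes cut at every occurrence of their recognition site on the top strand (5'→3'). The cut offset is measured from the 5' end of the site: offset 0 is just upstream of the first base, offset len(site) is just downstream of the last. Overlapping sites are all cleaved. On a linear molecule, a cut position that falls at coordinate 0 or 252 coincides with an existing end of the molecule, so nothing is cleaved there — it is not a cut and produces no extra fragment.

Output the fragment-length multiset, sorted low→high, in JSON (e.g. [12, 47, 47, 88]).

Site scan:
  QalIV (CTTCCAC, off=3): no sites
  FykX (TTGTCGG, off=3): no sites
  LmaI (GGAA, off=4): starts [177] → cuts [181]

All cut coordinates (distinct, sorted): [181]

Fragments:
  [0,181): 181 bp
  [181,252): 71 bp

[71,181]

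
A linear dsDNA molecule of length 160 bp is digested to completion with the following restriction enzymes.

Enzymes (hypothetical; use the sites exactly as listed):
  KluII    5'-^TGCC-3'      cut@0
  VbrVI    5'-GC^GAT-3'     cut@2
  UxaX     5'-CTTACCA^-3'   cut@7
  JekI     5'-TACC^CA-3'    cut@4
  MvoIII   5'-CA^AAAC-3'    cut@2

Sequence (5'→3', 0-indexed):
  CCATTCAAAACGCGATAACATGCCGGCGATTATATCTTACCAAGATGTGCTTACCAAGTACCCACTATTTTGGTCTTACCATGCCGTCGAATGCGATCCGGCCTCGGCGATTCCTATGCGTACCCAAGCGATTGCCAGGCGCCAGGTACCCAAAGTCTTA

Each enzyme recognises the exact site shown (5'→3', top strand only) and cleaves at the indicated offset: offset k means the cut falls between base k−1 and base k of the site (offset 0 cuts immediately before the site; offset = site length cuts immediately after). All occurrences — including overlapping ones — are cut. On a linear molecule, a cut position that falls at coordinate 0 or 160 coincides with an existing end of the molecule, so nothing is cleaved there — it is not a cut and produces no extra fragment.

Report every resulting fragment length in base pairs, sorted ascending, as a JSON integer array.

Site scan:
  KluII TGCC/0: at [20, 81, 132] ⇒ [20, 81, 132]
  VbrVI GCGAT/2: at [11, 25, 92, 106, 127] ⇒ [13, 27, 94, 108, 129]
  UxaX CTTACCA/7: at [35, 49, 74] ⇒ [42, 56, 81]
  JekI TACCCA/4: at [58, 120, 146] ⇒ [62, 124, 150]
  MvoIII CAAAAC/2: at [5] ⇒ [7]

All cut coordinates (distinct, sorted): [7, 13, 20, 27, 42, 56, 62, 81, 94, 108, 124, 129, 132, 150]

Fragments:
  [0,7): 7 bp
  [7,13): 6 bp
  [13,20): 7 bp
  [20,27): 7 bp
  [27,42): 15 bp
  [42,56): 14 bp
  [56,62): 6 bp
  [62,81): 19 bp
  [81,94): 13 bp
  [94,108): 14 bp
  [108,124): 16 bp
  [124,129): 5 bp
  [129,132): 3 bp
  [132,150): 18 bp
  [150,160): 10 bp

[3,5,6,6,7,7,7,10,13,14,14,15,16,18,19]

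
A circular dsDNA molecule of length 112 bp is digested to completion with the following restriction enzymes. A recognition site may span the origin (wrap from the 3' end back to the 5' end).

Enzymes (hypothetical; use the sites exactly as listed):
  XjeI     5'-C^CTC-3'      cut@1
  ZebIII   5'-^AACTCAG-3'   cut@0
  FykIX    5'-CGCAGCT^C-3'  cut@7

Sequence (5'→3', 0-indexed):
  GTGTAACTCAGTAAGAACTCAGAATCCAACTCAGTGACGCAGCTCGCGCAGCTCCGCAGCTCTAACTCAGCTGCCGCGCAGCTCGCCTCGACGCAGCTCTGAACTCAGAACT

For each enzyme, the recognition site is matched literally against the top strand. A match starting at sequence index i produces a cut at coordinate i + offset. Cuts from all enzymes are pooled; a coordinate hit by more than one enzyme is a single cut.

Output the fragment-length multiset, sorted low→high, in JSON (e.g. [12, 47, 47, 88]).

[2,3,3,8,9,11,12,12,15,17,20]

Scan for sites:
  XjeI (CCTC, off=1): starts [85] → cuts [86]
  ZebIII (AACTCAG, off=0): starts [4, 15, 27, 63, 101] → cuts [4, 15, 27, 63, 101]
  FykIX (CGCAGCTC, off=7): starts [37, 46, 54, 76, 91] → cuts [44, 53, 61, 83, 98]

All cut coordinates (distinct, sorted): [4, 15, 27, 44, 53, 61, 63, 83, 86, 98, 101]

Fragments:
  4→15: 11 bp
  15→27: 12 bp
  27→44: 17 bp
  44→53: 9 bp
  53→61: 8 bp
  61→63: 2 bp
  63→83: 20 bp
  83→86: 3 bp
  86→98: 12 bp
  98→101: 3 bp
  101→4 (wrap): 112-101+4 = 15 bp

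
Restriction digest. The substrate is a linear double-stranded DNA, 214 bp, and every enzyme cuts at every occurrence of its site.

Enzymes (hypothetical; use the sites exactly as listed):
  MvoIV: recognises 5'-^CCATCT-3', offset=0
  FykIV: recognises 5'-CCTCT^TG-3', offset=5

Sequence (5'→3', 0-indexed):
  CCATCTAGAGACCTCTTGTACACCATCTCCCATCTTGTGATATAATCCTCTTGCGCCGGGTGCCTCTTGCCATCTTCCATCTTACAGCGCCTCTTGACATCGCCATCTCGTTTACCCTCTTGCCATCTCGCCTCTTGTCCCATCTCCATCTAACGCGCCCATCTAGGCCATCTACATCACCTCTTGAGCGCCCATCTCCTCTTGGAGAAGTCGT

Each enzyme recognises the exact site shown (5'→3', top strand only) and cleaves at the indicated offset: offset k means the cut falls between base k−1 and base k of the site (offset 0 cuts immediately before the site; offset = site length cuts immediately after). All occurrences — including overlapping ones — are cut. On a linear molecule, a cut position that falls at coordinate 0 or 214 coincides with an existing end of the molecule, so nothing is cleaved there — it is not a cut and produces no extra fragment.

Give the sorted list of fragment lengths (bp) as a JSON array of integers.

Per-enzyme occurrences:
  MvoIV (CCATCT, off=0): starts [0, 22, 29, 69, 76, 102, 122, 139, 145, 158, 167, 191] → cuts [22, 29, 69, 76, 102, 122, 139, 145, 158, 167, 191] (position 0 is a terminus of the linear molecule — no cut)
  FykIV (CCTCTTG, off=5): starts [11, 46, 62, 89, 115, 130, 179, 197] → cuts [16, 51, 67, 94, 120, 135, 184, 202]

All cut coordinates (distinct, sorted): [16, 22, 29, 51, 67, 69, 76, 94, 102, 120, 122, 135, 139, 145, 158, 167, 184, 191, 202]

Fragment lengths:
  [0,16): 16 bp
  [16,22): 6 bp
  [22,29): 7 bp
  [29,51): 22 bp
  [51,67): 16 bp
  [67,69): 2 bp
  [69,76): 7 bp
  [76,94): 18 bp
  [94,102): 8 bp
  [102,120): 18 bp
  [120,122): 2 bp
  [122,135): 13 bp
  [135,139): 4 bp
  [139,145): 6 bp
  [145,158): 13 bp
  [158,167): 9 bp
  [167,184): 17 bp
  [184,191): 7 bp
  [191,202): 11 bp
  [202,214): 12 bp

[2,2,4,6,6,7,7,7,8,9,11,12,13,13,16,16,17,18,18,22]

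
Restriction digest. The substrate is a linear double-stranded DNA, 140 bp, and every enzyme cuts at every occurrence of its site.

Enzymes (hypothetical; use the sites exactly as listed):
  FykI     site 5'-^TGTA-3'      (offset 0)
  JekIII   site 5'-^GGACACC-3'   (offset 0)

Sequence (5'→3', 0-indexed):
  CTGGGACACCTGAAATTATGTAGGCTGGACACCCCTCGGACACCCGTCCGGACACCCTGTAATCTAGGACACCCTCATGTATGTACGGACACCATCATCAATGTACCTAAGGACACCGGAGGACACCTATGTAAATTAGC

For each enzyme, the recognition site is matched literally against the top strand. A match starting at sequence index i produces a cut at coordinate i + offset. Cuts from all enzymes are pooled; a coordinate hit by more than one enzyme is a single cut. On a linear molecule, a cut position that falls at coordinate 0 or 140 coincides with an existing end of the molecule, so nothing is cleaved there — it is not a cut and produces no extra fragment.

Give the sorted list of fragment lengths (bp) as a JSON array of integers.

[3,4,5,8,8,9,9,9,10,11,11,11,12,15,15]

Scan for sites:
  FykI (TGTA, off=0): starts [18, 57, 77, 81, 101, 129] → cuts [18, 57, 77, 81, 101, 129]
  JekIII (GGACACC, off=0): starts [3, 26, 37, 49, 66, 86, 110, 120] → cuts [3, 26, 37, 49, 66, 86, 110, 120]

Pooled cuts: [3, 18, 26, 37, 49, 57, 66, 77, 81, 86, 101, 110, 120, 129]

Fragment lengths:
  [0,3): 3 bp
  [3,18): 15 bp
  [18,26): 8 bp
  [26,37): 11 bp
  [37,49): 12 bp
  [49,57): 8 bp
  [57,66): 9 bp
  [66,77): 11 bp
  [77,81): 4 bp
  [81,86): 5 bp
  [86,101): 15 bp
  [101,110): 9 bp
  [110,120): 10 bp
  [120,129): 9 bp
  [129,140): 11 bp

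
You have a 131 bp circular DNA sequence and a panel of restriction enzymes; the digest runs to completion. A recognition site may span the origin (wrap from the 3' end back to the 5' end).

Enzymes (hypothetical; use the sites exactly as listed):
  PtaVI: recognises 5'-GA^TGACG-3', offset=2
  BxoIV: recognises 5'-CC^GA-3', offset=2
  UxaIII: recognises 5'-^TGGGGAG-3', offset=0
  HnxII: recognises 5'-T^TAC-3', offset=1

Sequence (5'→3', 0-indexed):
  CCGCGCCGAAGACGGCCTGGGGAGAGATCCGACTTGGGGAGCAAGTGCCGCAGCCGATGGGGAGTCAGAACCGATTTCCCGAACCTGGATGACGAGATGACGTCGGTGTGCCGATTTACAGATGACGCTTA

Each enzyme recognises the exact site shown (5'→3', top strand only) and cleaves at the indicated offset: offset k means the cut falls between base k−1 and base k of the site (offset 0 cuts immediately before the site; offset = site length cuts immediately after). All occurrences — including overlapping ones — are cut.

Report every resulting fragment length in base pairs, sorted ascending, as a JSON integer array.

[2,4,4,6,7,8,8,9,9,10,13,15,15,21]

Site scan:
  PtaVI (GATGACG, off=2): starts [87, 95, 120] → cuts [89, 97, 122]
  BxoIV (CCGA, off=2): starts [5, 28, 53, 70, 78, 110] → cuts [7, 30, 55, 72, 80, 112]
  UxaIII (TGGGGAG, off=0): starts [17, 34, 57] → cuts [17, 34, 57]
  HnxII (TTAC, off=1): starts [115, 128] → cuts [116, 129]

Pooled cuts: [7, 17, 30, 34, 55, 57, 72, 80, 89, 97, 112, 116, 122, 129]

Fragments:
  7→17: 10 bp
  17→30: 13 bp
  30→34: 4 bp
  34→55: 21 bp
  55→57: 2 bp
  57→72: 15 bp
  72→80: 8 bp
  80→89: 9 bp
  89→97: 8 bp
  97→112: 15 bp
  112→116: 4 bp
  116→122: 6 bp
  122→129: 7 bp
  129→7 (wrap): 131-129+7 = 9 bp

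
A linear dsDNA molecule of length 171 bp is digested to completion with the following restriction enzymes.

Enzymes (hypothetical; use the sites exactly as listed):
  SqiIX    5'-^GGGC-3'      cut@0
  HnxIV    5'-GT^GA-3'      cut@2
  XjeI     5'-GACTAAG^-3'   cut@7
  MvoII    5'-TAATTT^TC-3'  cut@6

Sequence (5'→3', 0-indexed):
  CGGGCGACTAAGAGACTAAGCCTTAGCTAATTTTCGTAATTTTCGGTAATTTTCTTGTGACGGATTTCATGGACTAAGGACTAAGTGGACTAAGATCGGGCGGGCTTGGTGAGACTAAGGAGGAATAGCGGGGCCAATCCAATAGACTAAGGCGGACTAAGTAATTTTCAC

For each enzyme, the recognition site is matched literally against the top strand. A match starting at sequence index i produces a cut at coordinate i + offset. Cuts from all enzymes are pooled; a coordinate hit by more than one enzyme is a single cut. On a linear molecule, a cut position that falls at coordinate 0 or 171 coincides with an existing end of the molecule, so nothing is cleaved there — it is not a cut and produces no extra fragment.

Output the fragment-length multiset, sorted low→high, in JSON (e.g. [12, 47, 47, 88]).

[1,3,4,4,6,6,7,8,9,9,9,9,10,10,11,11,13,20,21]

Scan for sites:
  SqiIX (GGGC, off=0): starts [1, 97, 101, 130] → cuts [1, 97, 101, 130]
  HnxIV (GTGA, off=2): starts [56, 108] → cuts [58, 110]
  XjeI (GACTAAG, off=7): starts [5, 13, 71, 78, 87, 112, 144, 154] → cuts [12, 20, 78, 85, 94, 119, 151, 161]
  MvoII (TAATTTTC, off=6): starts [27, 36, 46, 161] → cuts [33, 42, 52, 167]

All cut coordinates (distinct, sorted): [1, 12, 20, 33, 42, 52, 58, 78, 85, 94, 97, 101, 110, 119, 130, 151, 161, 167]

Fragment lengths:
  [0,1): 1 bp
  [1,12): 11 bp
  [12,20): 8 bp
  [20,33): 13 bp
  [33,42): 9 bp
  [42,52): 10 bp
  [52,58): 6 bp
  [58,78): 20 bp
  [78,85): 7 bp
  [85,94): 9 bp
  [94,97): 3 bp
  [97,101): 4 bp
  [101,110): 9 bp
  [110,119): 9 bp
  [119,130): 11 bp
  [130,151): 21 bp
  [151,161): 10 bp
  [161,167): 6 bp
  [167,171): 4 bp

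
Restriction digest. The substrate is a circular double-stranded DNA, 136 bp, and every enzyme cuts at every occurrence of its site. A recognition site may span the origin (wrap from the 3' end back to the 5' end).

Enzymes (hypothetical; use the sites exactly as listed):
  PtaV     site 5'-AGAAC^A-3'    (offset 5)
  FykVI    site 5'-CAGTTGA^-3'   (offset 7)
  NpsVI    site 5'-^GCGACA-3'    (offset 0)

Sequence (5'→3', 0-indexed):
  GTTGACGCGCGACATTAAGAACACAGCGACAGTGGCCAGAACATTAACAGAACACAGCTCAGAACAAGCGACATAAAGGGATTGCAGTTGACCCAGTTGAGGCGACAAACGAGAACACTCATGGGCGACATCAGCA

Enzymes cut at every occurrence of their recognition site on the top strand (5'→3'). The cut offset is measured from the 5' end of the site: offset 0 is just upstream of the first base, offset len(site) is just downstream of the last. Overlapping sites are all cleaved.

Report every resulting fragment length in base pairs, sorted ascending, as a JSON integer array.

Site scan:
  PtaV AGAACA/5: at [17, 37, 48, 60, 111] ⇒ [22, 42, 53, 65, 116]
  FykVI CAGTTGA/7: at [84, 93, 134] ⇒ [5, 91, 100]
  NpsVI GCGACA/0: at [8, 25, 67, 101, 124] ⇒ [8, 25, 67, 101, 124]

Pooled cuts: [5, 8, 22, 25, 42, 53, 65, 67, 91, 100, 101, 116, 124]

Fragment lengths:
  5→8: 3 bp
  8→22: 14 bp
  22→25: 3 bp
  25→42: 17 bp
  42→53: 11 bp
  53→65: 12 bp
  65→67: 2 bp
  67→91: 24 bp
  91→100: 9 bp
  100→101: 1 bp
  101→116: 15 bp
  116→124: 8 bp
  124→5 (wrap): 136-124+5 = 17 bp

[1,2,3,3,8,9,11,12,14,15,17,17,24]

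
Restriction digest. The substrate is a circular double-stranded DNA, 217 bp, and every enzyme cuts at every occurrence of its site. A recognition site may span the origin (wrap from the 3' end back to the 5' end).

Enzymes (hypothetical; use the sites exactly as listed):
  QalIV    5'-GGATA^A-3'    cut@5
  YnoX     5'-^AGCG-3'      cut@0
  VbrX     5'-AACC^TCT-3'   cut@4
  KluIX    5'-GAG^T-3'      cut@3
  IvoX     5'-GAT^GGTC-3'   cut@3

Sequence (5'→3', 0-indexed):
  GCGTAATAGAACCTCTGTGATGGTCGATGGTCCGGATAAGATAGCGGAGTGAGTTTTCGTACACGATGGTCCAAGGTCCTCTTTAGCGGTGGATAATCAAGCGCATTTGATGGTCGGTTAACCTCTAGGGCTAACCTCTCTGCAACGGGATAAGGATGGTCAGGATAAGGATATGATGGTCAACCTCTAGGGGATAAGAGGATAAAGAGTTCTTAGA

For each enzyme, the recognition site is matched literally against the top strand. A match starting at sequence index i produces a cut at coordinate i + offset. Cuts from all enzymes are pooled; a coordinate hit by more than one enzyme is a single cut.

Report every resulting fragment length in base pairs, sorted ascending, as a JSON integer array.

Scan for sites:
  QalIV (GGATAA, off=5): starts [33, 90, 147, 162, 191, 199] → cuts [38, 95, 152, 167, 196, 204]
  YnoX (AGCG, off=0): starts [42, 84, 99, 216] → cuts [42, 84, 99, 216]
  VbrX (AACCTCT, off=4): starts [9, 119, 132, 181] → cuts [13, 123, 136, 185]
  KluIX (GAGT, off=3): starts [46, 50, 206] → cuts [49, 53, 209]
  IvoX (GATGGTC, off=3): starts [18, 25, 64, 108, 154, 174] → cuts [21, 28, 67, 111, 157, 177]

Pooled cuts: [13, 21, 28, 38, 42, 49, 53, 67, 84, 95, 99, 111, 123, 136, 152, 157, 167, 177, 185, 196, 204, 209, 216]

Fragments:
  13→21: 8 bp
  21→28: 7 bp
  28→38: 10 bp
  38→42: 4 bp
  42→49: 7 bp
  49→53: 4 bp
  53→67: 14 bp
  67→84: 17 bp
  84→95: 11 bp
  95→99: 4 bp
  99→111: 12 bp
  111→123: 12 bp
  123→136: 13 bp
  136→152: 16 bp
  152→157: 5 bp
  157→167: 10 bp
  167→177: 10 bp
  177→185: 8 bp
  185→196: 11 bp
  196→204: 8 bp
  204→209: 5 bp
  209→216: 7 bp
  216→13 (wrap): 217-216+13 = 14 bp

[4,4,4,5,5,7,7,7,8,8,8,10,10,10,11,11,12,12,13,14,14,16,17]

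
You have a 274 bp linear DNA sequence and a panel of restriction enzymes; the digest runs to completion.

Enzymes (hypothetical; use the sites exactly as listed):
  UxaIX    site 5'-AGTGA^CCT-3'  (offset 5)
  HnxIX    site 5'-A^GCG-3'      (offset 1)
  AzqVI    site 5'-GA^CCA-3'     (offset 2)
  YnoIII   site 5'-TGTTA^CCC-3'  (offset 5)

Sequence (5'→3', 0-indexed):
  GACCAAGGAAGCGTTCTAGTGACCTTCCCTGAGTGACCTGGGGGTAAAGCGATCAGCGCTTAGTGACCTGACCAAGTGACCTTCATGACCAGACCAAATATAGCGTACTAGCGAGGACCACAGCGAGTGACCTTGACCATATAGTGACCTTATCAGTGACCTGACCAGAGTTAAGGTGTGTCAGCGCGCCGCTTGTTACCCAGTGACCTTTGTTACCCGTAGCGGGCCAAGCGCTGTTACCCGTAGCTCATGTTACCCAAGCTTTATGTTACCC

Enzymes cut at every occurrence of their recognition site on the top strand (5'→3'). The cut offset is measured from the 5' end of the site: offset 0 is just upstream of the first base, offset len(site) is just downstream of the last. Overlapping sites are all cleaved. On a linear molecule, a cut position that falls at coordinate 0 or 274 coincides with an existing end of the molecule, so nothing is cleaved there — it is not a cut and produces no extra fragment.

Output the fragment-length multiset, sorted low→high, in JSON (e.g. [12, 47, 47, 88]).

[2,3,5,5,5,5,6,6,7,7,8,8,8,8,8,9,9,9,9,9,11,11,12,12,12,14,15,16,16,19]

Per-enzyme occurrences:
  UxaIX AGTGACCT/5: at [17, 31, 61, 74, 125, 142, 154, 201] ⇒ [22, 36, 66, 79, 130, 147, 159, 206]
  HnxIX AGCG/1: at [9, 47, 54, 101, 109, 121, 182, 220, 229] ⇒ [10, 48, 55, 102, 110, 122, 183, 221, 230]
  AzqVI GACCA/2: at [0, 69, 86, 91, 115, 134, 162] ⇒ [2, 71, 88, 93, 117, 136, 164]
  YnoIII TGTTACCC/5: at [193, 210, 234, 250, 266] ⇒ [198, 215, 239, 255, 271]

Pooled cuts: [2, 10, 22, 36, 48, 55, 66, 71, 79, 88, 93, 102, 110, 117, 122, 130, 136, 147, 159, 164, 183, 198, 206, 215, 221, 230, 239, 255, 271]

Fragment lengths:
  [0,2): 2 bp
  [2,10): 8 bp
  [10,22): 12 bp
  [22,36): 14 bp
  [36,48): 12 bp
  [48,55): 7 bp
  [55,66): 11 bp
  [66,71): 5 bp
  [71,79): 8 bp
  [79,88): 9 bp
  [88,93): 5 bp
  [93,102): 9 bp
  [102,110): 8 bp
  [110,117): 7 bp
  [117,122): 5 bp
  [122,130): 8 bp
  [130,136): 6 bp
  [136,147): 11 bp
  [147,159): 12 bp
  [159,164): 5 bp
  [164,183): 19 bp
  [183,198): 15 bp
  [198,206): 8 bp
  [206,215): 9 bp
  [215,221): 6 bp
  [221,230): 9 bp
  [230,239): 9 bp
  [239,255): 16 bp
  [255,271): 16 bp
  [271,274): 3 bp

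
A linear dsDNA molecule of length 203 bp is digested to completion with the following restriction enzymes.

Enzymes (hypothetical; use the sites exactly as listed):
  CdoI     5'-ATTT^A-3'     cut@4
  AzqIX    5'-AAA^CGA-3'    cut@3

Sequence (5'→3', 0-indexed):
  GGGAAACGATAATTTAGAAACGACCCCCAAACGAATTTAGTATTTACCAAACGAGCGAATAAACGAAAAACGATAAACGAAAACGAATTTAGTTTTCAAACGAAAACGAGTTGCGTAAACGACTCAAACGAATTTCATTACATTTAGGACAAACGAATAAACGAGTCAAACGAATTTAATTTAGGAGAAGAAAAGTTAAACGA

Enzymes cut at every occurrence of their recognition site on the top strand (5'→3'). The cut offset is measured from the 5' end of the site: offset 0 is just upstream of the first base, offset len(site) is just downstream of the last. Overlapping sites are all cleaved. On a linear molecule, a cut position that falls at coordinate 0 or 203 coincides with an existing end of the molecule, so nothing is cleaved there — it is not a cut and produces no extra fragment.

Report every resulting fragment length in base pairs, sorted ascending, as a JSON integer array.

Per-enzyme occurrences:
  CdoI (ATTTA, off=4): starts [11, 34, 41, 86, 141, 173, 178] → cuts [15, 38, 45, 90, 145, 177, 182]
  AzqIX (AAACGA, off=3): starts [3, 17, 28, 48, 60, 67, 74, 80, 97, 103, 116, 125, 150, 158, 167, 197] → cuts [6, 20, 31, 51, 63, 70, 77, 83, 100, 106, 119, 128, 153, 161, 170, 200]

All cut coordinates (distinct, sorted): [6, 15, 20, 31, 38, 45, 51, 63, 70, 77, 83, 90, 100, 106, 119, 128, 145, 153, 161, 170, 177, 182, 200]

Fragment lengths:
  [0,6): 6 bp
  [6,15): 9 bp
  [15,20): 5 bp
  [20,31): 11 bp
  [31,38): 7 bp
  [38,45): 7 bp
  [45,51): 6 bp
  [51,63): 12 bp
  [63,70): 7 bp
  [70,77): 7 bp
  [77,83): 6 bp
  [83,90): 7 bp
  [90,100): 10 bp
  [100,106): 6 bp
  [106,119): 13 bp
  [119,128): 9 bp
  [128,145): 17 bp
  [145,153): 8 bp
  [153,161): 8 bp
  [161,170): 9 bp
  [170,177): 7 bp
  [177,182): 5 bp
  [182,200): 18 bp
  [200,203): 3 bp

[3,5,5,6,6,6,6,7,7,7,7,7,7,8,8,9,9,9,10,11,12,13,17,18]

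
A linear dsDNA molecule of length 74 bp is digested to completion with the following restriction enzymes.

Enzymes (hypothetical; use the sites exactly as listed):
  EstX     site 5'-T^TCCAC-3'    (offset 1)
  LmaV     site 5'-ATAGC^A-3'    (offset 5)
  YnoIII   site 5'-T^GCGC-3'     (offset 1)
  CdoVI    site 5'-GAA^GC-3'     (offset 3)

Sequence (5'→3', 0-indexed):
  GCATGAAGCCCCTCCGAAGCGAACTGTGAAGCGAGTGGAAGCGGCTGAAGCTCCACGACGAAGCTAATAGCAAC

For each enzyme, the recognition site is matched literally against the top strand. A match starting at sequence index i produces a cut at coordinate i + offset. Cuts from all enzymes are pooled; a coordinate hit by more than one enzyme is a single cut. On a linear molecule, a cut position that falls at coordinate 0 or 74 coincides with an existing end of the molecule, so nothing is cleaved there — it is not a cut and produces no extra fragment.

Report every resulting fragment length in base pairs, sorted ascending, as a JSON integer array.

[3,7,9,9,10,11,12,13]

Site scan:
  EstX (TTCCAC, off=1): no sites
  LmaV ATAGCA/5: at [66] ⇒ [71]
  YnoIII (TGCGC, off=1): no sites
  CdoVI GAAGC/3: at [4, 15, 27, 37, 46, 59] ⇒ [7, 18, 30, 40, 49, 62]

Pooled cuts: [7, 18, 30, 40, 49, 62, 71]

Fragments:
  [0,7): 7 bp
  [7,18): 11 bp
  [18,30): 12 bp
  [30,40): 10 bp
  [40,49): 9 bp
  [49,62): 13 bp
  [62,71): 9 bp
  [71,74): 3 bp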